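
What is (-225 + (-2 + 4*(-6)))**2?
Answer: 63001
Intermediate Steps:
(-225 + (-2 + 4*(-6)))**2 = (-225 + (-2 - 24))**2 = (-225 - 26)**2 = (-251)**2 = 63001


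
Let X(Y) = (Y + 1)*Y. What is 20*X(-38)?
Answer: 28120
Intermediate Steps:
X(Y) = Y*(1 + Y) (X(Y) = (1 + Y)*Y = Y*(1 + Y))
20*X(-38) = 20*(-38*(1 - 38)) = 20*(-38*(-37)) = 20*1406 = 28120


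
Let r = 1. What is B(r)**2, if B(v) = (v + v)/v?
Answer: 4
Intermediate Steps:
B(v) = 2 (B(v) = (2*v)/v = 2)
B(r)**2 = 2**2 = 4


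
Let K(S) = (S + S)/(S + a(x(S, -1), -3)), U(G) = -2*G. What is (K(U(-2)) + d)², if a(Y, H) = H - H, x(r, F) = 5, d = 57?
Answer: 3481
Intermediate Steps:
a(Y, H) = 0
K(S) = 2 (K(S) = (S + S)/(S + 0) = (2*S)/S = 2)
(K(U(-2)) + d)² = (2 + 57)² = 59² = 3481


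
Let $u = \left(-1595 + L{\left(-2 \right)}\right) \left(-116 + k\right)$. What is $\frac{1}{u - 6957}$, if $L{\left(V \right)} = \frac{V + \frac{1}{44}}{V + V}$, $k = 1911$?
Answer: $- \frac{176}{504960667} \approx -3.4854 \cdot 10^{-7}$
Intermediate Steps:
$L{\left(V \right)} = \frac{\frac{1}{44} + V}{2 V}$ ($L{\left(V \right)} = \frac{V + \frac{1}{44}}{2 V} = \left(\frac{1}{44} + V\right) \frac{1}{2 V} = \frac{\frac{1}{44} + V}{2 V}$)
$u = - \frac{503736235}{176}$ ($u = \left(-1595 + \frac{1 + 44 \left(-2\right)}{88 \left(-2\right)}\right) \left(-116 + 1911\right) = \left(-1595 + \frac{1}{88} \left(- \frac{1}{2}\right) \left(1 - 88\right)\right) 1795 = \left(-1595 + \frac{1}{88} \left(- \frac{1}{2}\right) \left(-87\right)\right) 1795 = \left(-1595 + \frac{87}{176}\right) 1795 = \left(- \frac{280633}{176}\right) 1795 = - \frac{503736235}{176} \approx -2.8621 \cdot 10^{6}$)
$\frac{1}{u - 6957} = \frac{1}{- \frac{503736235}{176} - 6957} = \frac{1}{- \frac{504960667}{176}} = - \frac{176}{504960667}$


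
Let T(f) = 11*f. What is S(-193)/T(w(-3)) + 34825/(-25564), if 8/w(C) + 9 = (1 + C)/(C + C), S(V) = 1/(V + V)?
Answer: -5759971/4229016 ≈ -1.3620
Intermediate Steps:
S(V) = 1/(2*V)
w(C) = 8/(-9 + (1 + C)/(2*C)) (w(C) = 8/(-9 + (1 + C)/(C + C)) = 8/(-9 + (1 + C)/((2*C))) = 8/(-9 + (1 + C)*(1/(2*C))) = 8/(-9 + (1 + C)/(2*C)))
S(-193)/T(w(-3)) + 34825/(-25564) = ((1/2)/(-193))/((11*(-16*(-3)/(-1 + 17*(-3))))) + 34825/(-25564) = ((1/2)*(-1/193))/((11*(-16*(-3)/(-1 - 51)))) + 34825*(-1/25564) = -1/(386*(11*(-16*(-3)/(-52)))) - 4975/3652 = -1/(386*(11*(-16*(-3)*(-1/52)))) - 4975/3652 = -1/(386*(11*(-12/13))) - 4975/3652 = -1/(386*(-132/13)) - 4975/3652 = -1/386*(-13/132) - 4975/3652 = 13/50952 - 4975/3652 = -5759971/4229016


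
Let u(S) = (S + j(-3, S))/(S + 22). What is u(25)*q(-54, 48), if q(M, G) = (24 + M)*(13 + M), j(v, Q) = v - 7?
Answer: 18450/47 ≈ 392.55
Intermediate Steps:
j(v, Q) = -7 + v
q(M, G) = (13 + M)*(24 + M)
u(S) = (-10 + S)/(22 + S) (u(S) = (S + (-7 - 3))/(S + 22) = (S - 10)/(22 + S) = (-10 + S)/(22 + S))
u(25)*q(-54, 48) = ((-10 + 25)/(22 + 25))*(312 + (-54)² + 37*(-54)) = (15/47)*(312 + 2916 - 1998) = ((1/47)*15)*1230 = (15/47)*1230 = 18450/47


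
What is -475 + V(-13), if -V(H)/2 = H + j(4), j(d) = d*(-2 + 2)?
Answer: -449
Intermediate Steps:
j(d) = 0 (j(d) = d*0 = 0)
V(H) = -2*H (V(H) = -2*(H + 0) = -2*H)
-475 + V(-13) = -475 - 2*(-13) = -475 + 26 = -449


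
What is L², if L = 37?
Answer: 1369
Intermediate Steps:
L² = 37² = 1369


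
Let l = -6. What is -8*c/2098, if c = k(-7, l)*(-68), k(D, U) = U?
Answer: -1632/1049 ≈ -1.5558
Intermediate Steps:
c = 408 (c = -6*(-68) = 408)
-8*c/2098 = -3264/2098 = -8*204/1049 = -1632/1049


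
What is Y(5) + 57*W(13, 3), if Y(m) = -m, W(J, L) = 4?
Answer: 223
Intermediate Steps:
Y(5) + 57*W(13, 3) = -1*5 + 57*4 = -5 + 228 = 223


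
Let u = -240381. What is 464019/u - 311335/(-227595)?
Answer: -683764126/1215766971 ≈ -0.56241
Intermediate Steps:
464019/u - 311335/(-227595) = 464019/(-240381) - 311335/(-227595) = 464019*(-1/240381) - 311335*(-1/227595) = -154673/80127 + 62267/45519 = -683764126/1215766971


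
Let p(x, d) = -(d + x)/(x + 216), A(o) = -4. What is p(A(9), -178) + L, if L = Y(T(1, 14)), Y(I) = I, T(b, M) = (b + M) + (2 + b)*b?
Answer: 1999/106 ≈ 18.858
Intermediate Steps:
T(b, M) = M + b + b*(2 + b) (T(b, M) = (M + b) + b*(2 + b) = M + b + b*(2 + b))
L = 18 (L = 14 + 1**2 + 3*1 = 14 + 1 + 3 = 18)
p(x, d) = -(d + x)/(216 + x)
p(A(9), -178) + L = (-1*(-178) - 1*(-4))/(216 - 4) + 18 = (178 + 4)/212 + 18 = (1/212)*182 + 18 = 91/106 + 18 = 1999/106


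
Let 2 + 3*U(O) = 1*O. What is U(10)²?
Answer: 64/9 ≈ 7.1111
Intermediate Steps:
U(O) = -⅔ + O/3 (U(O) = -⅔ + (1*O)/3 = -⅔ + O/3)
U(10)² = (-⅔ + (⅓)*10)² = (-⅔ + 10/3)² = (8/3)² = 64/9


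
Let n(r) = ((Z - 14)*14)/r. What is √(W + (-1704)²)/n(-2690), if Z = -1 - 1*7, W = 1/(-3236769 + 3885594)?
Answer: 269*√48893859814619553/3996762 ≈ 14882.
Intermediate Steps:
W = 1/648825 ≈ 1.5412e-6
Z = -8 (Z = -1 - 7 = -8)
n(r) = -308/r (n(r) = ((-8 - 14)*14)/r = (-22*14)/r = -308/r)
√(W + (-1704)²)/n(-2690) = √(1/648825 + (-1704)²)/((-308/(-2690))) = √(1/648825 + 2903616)/((-308*(-1/2690))) = √(1883938651201/648825)/(154/1345) = (√48893859814619553/129765)*(1345/154) = 269*√48893859814619553/3996762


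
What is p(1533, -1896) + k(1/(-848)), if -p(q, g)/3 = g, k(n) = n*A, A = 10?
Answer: 2411707/424 ≈ 5688.0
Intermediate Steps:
k(n) = 10*n (k(n) = n*10 = 10*n)
p(q, g) = -3*g
p(1533, -1896) + k(1/(-848)) = -3*(-1896) + 10/(-848) = 5688 + 10*(-1/848) = 5688 - 5/424 = 2411707/424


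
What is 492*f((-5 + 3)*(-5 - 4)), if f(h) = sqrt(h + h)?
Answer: 2952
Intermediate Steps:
f(h) = sqrt(2)*sqrt(h) (f(h) = sqrt(2*h) = sqrt(2)*sqrt(h))
492*f((-5 + 3)*(-5 - 4)) = 492*(sqrt(2)*sqrt((-5 + 3)*(-5 - 4))) = 492*(sqrt(2)*sqrt(-2*(-9))) = 492*(sqrt(2)*sqrt(18)) = 492*(sqrt(2)*(3*sqrt(2))) = 492*6 = 2952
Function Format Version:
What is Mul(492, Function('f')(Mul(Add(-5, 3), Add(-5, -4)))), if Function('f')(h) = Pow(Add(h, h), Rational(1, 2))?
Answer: 2952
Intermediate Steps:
Function('f')(h) = Mul(Pow(2, Rational(1, 2)), Pow(h, Rational(1, 2))) (Function('f')(h) = Pow(Mul(2, h), Rational(1, 2)) = Mul(Pow(2, Rational(1, 2)), Pow(h, Rational(1, 2))))
Mul(492, Function('f')(Mul(Add(-5, 3), Add(-5, -4)))) = Mul(492, Mul(Pow(2, Rational(1, 2)), Pow(Mul(Add(-5, 3), Add(-5, -4)), Rational(1, 2)))) = Mul(492, Mul(Pow(2, Rational(1, 2)), Pow(Mul(-2, -9), Rational(1, 2)))) = Mul(492, Mul(Pow(2, Rational(1, 2)), Pow(18, Rational(1, 2)))) = Mul(492, Mul(Pow(2, Rational(1, 2)), Mul(3, Pow(2, Rational(1, 2))))) = Mul(492, 6) = 2952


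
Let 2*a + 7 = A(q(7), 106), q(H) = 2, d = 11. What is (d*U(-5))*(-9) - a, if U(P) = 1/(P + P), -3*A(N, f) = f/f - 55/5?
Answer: 176/15 ≈ 11.733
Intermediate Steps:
A(N, f) = 10/3 (A(N, f) = -(f/f - 55/5)/3 = -(1 - 55*⅕)/3 = -(1 - 11)/3 = -⅓*(-10) = 10/3)
a = -11/6 (a = -7/2 + (½)*(10/3) = -7/2 + 5/3 = -11/6 ≈ -1.8333)
U(P) = 1/(2*P)
(d*U(-5))*(-9) - a = (11*((½)/(-5)))*(-9) - 1*(-11/6) = (11*((½)*(-⅕)))*(-9) + 11/6 = (11*(-⅒))*(-9) + 11/6 = -11/10*(-9) + 11/6 = 99/10 + 11/6 = 176/15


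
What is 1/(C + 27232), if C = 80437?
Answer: 1/107669 ≈ 9.2877e-6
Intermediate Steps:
1/(C + 27232) = 1/(80437 + 27232) = 1/107669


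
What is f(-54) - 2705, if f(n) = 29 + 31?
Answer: -2645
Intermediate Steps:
f(n) = 60
f(-54) - 2705 = 60 - 2705 = -2645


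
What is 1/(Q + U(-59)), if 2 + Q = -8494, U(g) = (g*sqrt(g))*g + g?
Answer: -145/13357836 - I*sqrt(59)/226404 ≈ -1.0855e-5 - 3.3927e-5*I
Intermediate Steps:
U(g) = g + g**(5/2) (U(g) = g**(3/2)*g + g = g**(5/2) + g = g + g**(5/2))
Q = -8496 (Q = -2 - 8494 = -8496)
1/(Q + U(-59)) = 1/(-8496 + (-59 + (-59)**(5/2))) = 1/(-8496 + (-59 + 3481*I*sqrt(59))) = 1/(-8555 + 3481*I*sqrt(59))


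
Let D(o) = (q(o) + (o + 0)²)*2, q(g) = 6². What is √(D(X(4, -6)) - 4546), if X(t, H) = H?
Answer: I*√4402 ≈ 66.348*I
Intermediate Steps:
q(g) = 36
D(o) = 72 + 2*o² (D(o) = (36 + (o + 0)²)*2 = (36 + o²)*2 = 72 + 2*o²)
√(D(X(4, -6)) - 4546) = √((72 + 2*(-6)²) - 4546) = √((72 + 2*36) - 4546) = √((72 + 72) - 4546) = √(144 - 4546) = √(-4402) = I*√4402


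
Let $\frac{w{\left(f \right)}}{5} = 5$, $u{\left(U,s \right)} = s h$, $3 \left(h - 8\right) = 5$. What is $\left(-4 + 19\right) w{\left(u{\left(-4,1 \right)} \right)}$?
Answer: $375$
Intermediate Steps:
$h = \frac{29}{3}$ ($h = 8 + \frac{1}{3} \cdot 5 = 8 + \frac{5}{3} = \frac{29}{3} \approx 9.6667$)
$u{\left(U,s \right)} = \frac{29 s}{3}$ ($u{\left(U,s \right)} = s \frac{29}{3} = \frac{29 s}{3}$)
$w{\left(f \right)} = 25$ ($w{\left(f \right)} = 5 \cdot 5 = 25$)
$\left(-4 + 19\right) w{\left(u{\left(-4,1 \right)} \right)} = \left(-4 + 19\right) 25 = 15 \cdot 25 = 375$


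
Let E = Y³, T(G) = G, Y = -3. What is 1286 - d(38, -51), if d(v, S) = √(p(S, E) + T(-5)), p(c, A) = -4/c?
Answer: 1286 - I*√12801/51 ≈ 1286.0 - 2.2185*I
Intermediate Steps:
E = -27 (E = (-3)³ = -27)
d(v, S) = √(-5 - 4/S) (d(v, S) = √(-4/S - 5) = √(-5 - 4/S))
1286 - d(38, -51) = 1286 - √(-5 - 4/(-51)) = 1286 - √(-5 - 4*(-1/51)) = 1286 - √(-5 + 4/51) = 1286 - √(-251/51) = 1286 - I*√12801/51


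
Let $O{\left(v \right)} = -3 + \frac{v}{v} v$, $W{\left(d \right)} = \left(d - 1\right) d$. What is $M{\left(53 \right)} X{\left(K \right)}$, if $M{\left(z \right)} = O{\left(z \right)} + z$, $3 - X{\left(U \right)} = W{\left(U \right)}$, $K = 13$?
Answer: $-15759$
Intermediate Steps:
$W{\left(d \right)} = d \left(-1 + d\right)$ ($W{\left(d \right)} = \left(-1 + d\right) d = d \left(-1 + d\right)$)
$X{\left(U \right)} = 3 - U \left(-1 + U\right)$
$O{\left(v \right)} = -3 + v$ ($O{\left(v \right)} = -3 + 1 v = -3 + v$)
$M{\left(z \right)} = -3 + 2 z$ ($M{\left(z \right)} = \left(-3 + z\right) + z = -3 + 2 z$)
$M{\left(53 \right)} X{\left(K \right)} = \left(-3 + 2 \cdot 53\right) \left(3 - 13 \left(-1 + 13\right)\right) = \left(-3 + 106\right) \left(3 - 13 \cdot 12\right) = 103 \left(3 - 156\right) = 103 \left(-153\right) = -15759$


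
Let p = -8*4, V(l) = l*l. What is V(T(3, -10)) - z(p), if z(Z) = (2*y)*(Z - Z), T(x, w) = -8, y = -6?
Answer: 64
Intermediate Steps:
V(l) = l**2
p = -32
z(Z) = 0 (z(Z) = (2*(-6))*(Z - Z) = -12*0 = 0)
V(T(3, -10)) - z(p) = (-8)**2 - 1*0 = 64 + 0 = 64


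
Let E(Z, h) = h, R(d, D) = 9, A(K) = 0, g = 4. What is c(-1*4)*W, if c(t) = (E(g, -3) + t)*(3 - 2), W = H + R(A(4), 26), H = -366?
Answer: 2499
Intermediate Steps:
W = -357 (W = -366 + 9 = -357)
c(t) = -3 + t (c(t) = (-3 + t)*(3 - 2) = (-3 + t)*1 = -3 + t)
c(-1*4)*W = (-3 - 1*4)*(-357) = (-3 - 4)*(-357) = -7*(-357) = 2499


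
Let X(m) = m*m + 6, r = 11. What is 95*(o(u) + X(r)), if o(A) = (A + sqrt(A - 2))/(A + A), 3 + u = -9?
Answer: 24225/2 - 95*I*sqrt(14)/24 ≈ 12113.0 - 14.811*I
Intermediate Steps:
u = -12 (u = -3 - 9 = -12)
o(A) = (A + sqrt(-2 + A))/(2*A) (o(A) = (A + sqrt(-2 + A))/((2*A)) = (A + sqrt(-2 + A))*(1/(2*A)) = (A + sqrt(-2 + A))/(2*A))
X(m) = 6 + m**2 (X(m) = m**2 + 6 = 6 + m**2)
95*(o(u) + X(r)) = 95*((1/2)*(-12 + sqrt(-2 - 12))/(-12) + (6 + 11**2)) = 95*((1/2)*(-1/12)*(-12 + sqrt(-14)) + (6 + 121)) = 95*((1/2)*(-1/12)*(-12 + I*sqrt(14)) + 127) = 95*((1/2 - I*sqrt(14)/24) + 127) = 95*(255/2 - I*sqrt(14)/24) = 24225/2 - 95*I*sqrt(14)/24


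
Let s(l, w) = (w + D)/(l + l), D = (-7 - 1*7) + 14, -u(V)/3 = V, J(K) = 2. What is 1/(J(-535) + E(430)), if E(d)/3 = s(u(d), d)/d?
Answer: 860/1719 ≈ 0.50029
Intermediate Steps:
u(V) = -3*V
D = 0 (D = (-7 - 7) + 14 = -14 + 14 = 0)
s(l, w) = w/(2*l) (s(l, w) = (w + 0)/(l + l) = w/((2*l)) = w*(1/(2*l)) = w/(2*l))
E(d) = -1/(2*d) (E(d) = 3*((d/(2*((-3*d))))/d) = 3*((d*(-1/(3*d))/2)/d) = 3*(-1/(6*d)) = -1/(2*d))
1/(J(-535) + E(430)) = 1/(2 - ½/430) = 1/(2 - ½*1/430) = 1/(2 - 1/860) = 1/(1719/860) = 860/1719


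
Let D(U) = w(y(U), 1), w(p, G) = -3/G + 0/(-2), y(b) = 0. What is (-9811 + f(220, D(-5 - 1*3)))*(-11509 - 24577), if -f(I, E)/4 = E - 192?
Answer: 325892666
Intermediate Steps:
w(p, G) = -3/G (w(p, G) = -3/G + 0*(-½) = -3/G + 0 = -3/G)
D(U) = -3 (D(U) = -3/1 = -3*1 = -3)
f(I, E) = 768 - 4*E (f(I, E) = -4*(E - 192) = -4*(-192 + E) = 768 - 4*E)
(-9811 + f(220, D(-5 - 1*3)))*(-11509 - 24577) = (-9811 + (768 - 4*(-3)))*(-11509 - 24577) = (-9811 + (768 + 12))*(-36086) = (-9811 + 780)*(-36086) = -9031*(-36086) = 325892666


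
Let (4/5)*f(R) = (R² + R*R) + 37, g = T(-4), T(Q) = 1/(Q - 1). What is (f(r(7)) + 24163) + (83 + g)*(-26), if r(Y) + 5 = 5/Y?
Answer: 21660321/980 ≈ 22102.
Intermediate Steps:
T(Q) = 1/(-1 + Q)
g = -⅕ (g = 1/(-1 - 4) = 1/(-5) = -⅕ ≈ -0.20000)
r(Y) = -5 + 5/Y
f(R) = 185/4 + 5*R²/2 (f(R) = 5*((R² + R*R) + 37)/4 = 5*((R² + R²) + 37)/4 = 5*(2*R² + 37)/4 = 5*(37 + 2*R²)/4 = 185/4 + 5*R²/2)
(f(r(7)) + 24163) + (83 + g)*(-26) = ((185/4 + 5*(-5 + 5/7)²/2) + 24163) + (83 - ⅕)*(-26) = ((185/4 + 5*(-5 + 5*(⅐))²/2) + 24163) + (414/5)*(-26) = ((185/4 + 5*(-5 + 5/7)²/2) + 24163) - 10764/5 = ((185/4 + 5*(-30/7)²/2) + 24163) - 10764/5 = ((185/4 + (5/2)*(900/49)) + 24163) - 10764/5 = ((185/4 + 2250/49) + 24163) - 10764/5 = (18065/196 + 24163) - 10764/5 = 4754013/196 - 10764/5 = 21660321/980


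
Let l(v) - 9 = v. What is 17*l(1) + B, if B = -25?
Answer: 145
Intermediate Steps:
l(v) = 9 + v
17*l(1) + B = 17*(9 + 1) - 25 = 17*10 - 25 = 170 - 25 = 145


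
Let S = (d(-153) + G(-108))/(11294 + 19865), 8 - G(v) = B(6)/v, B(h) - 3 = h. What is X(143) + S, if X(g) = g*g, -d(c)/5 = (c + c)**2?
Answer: 7640426629/373908 ≈ 20434.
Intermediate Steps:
B(h) = 3 + h
d(c) = -20*c**2 (d(c) = -5*(c + c)**2 = -5*4*c**2 = -20*c**2)
X(g) = g**2
G(v) = 8 - 9/v (G(v) = 8 - (3 + 6)/v = 8 - 9/v)
S = -5618063/373908 (S = (-20*(-153)**2 + (8 - 9/(-108)))/(11294 + 19865) = (-20*23409 + (8 - 9*(-1/108)))/31159 = (-468180 + (8 + 1/12))*(1/31159) = (-468180 + 97/12)*(1/31159) = -5618063/12*1/31159 = -5618063/373908 ≈ -15.025)
X(143) + S = 143**2 - 5618063/373908 = 20449 - 5618063/373908 = 7640426629/373908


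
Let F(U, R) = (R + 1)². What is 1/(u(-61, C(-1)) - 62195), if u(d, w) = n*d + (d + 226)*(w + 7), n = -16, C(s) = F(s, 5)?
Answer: -1/54124 ≈ -1.8476e-5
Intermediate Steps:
F(U, R) = (1 + R)²
C(s) = 36 (C(s) = (1 + 5)² = 6² = 36)
u(d, w) = -16*d + (7 + w)*(226 + d) (u(d, w) = -16*d + (d + 226)*(w + 7) = -16*d + (226 + d)*(7 + w) = -16*d + (7 + w)*(226 + d))
1/(u(-61, C(-1)) - 62195) = 1/((1582 - 9*(-61) + 226*36 - 61*36) - 62195) = 1/((1582 + 549 + 8136 - 2196) - 62195) = 1/(8071 - 62195) = 1/(-54124) = -1/54124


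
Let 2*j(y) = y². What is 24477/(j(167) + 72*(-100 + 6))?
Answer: 48954/14353 ≈ 3.4107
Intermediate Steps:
j(y) = y²/2
24477/(j(167) + 72*(-100 + 6)) = 24477/((½)*167² + 72*(-100 + 6)) = 24477/((½)*27889 + 72*(-94)) = 24477/(27889/2 - 6768) = 24477/(14353/2) = 24477*(2/14353) = 48954/14353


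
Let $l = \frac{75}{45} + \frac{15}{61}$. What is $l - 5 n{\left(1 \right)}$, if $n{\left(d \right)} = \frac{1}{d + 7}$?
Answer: $\frac{1885}{1464} \approx 1.2876$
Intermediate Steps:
$l = \frac{350}{183}$ ($l = 75 \cdot \frac{1}{45} + 15 \cdot \frac{1}{61} = \frac{5}{3} + \frac{15}{61} = \frac{350}{183} \approx 1.9126$)
$n{\left(d \right)} = \frac{1}{7 + d}$
$l - 5 n{\left(1 \right)} = \frac{350}{183} - \frac{5}{7 + 1} = \frac{350}{183} - \frac{5}{8} = \frac{1885}{1464}$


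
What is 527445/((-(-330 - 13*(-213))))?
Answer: -58605/271 ≈ -216.25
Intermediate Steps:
527445/((-(-330 - 13*(-213)))) = 527445/((-(-330 + 2769))) = 527445/((-1*2439)) = 527445/(-2439) = 527445*(-1/2439) = -58605/271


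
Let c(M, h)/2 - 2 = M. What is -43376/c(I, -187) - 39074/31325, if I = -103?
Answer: 96490018/451975 ≈ 213.49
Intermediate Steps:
c(M, h) = 4 + 2*M
-43376/c(I, -187) - 39074/31325 = -43376/(4 + 2*(-103)) - 39074/31325 = -43376/(4 - 206) - 39074*1/31325 = -43376/(-202) - 5582/4475 = -43376*(-1/202) - 5582/4475 = 21688/101 - 5582/4475 = 96490018/451975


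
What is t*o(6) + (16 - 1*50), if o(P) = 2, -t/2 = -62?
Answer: 214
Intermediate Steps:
t = 124 (t = -2*(-62) = 124)
t*o(6) + (16 - 1*50) = 124*2 + (16 - 1*50) = 248 + (16 - 50) = 248 - 34 = 214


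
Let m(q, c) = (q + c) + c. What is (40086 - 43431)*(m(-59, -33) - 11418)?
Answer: 38611335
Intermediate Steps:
m(q, c) = q + 2*c (m(q, c) = (c + q) + c = q + 2*c)
(40086 - 43431)*(m(-59, -33) - 11418) = (40086 - 43431)*((-59 + 2*(-33)) - 11418) = -3345*((-59 - 66) - 11418) = -3345*(-125 - 11418) = -3345*(-11543) = 38611335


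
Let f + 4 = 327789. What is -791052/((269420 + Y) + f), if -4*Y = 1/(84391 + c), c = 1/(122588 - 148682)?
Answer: -3483949245516312/2630208771557683 ≈ -1.3246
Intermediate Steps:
f = 327785 (f = -4 + 327789 = 327785)
c = -1/26094 (c = 1/(-26094) = -1/26094 ≈ -3.8323e-5)
Y = -13047/4404197506 (Y = -1/(4*(84391 - 1/26094)) = -1/(4*2202098753/26094) = -¼*26094/2202098753 = -13047/4404197506 ≈ -2.9624e-6)
-791052/((269420 + Y) + f) = -791052/((269420 - 13047/4404197506) + 327785) = -791052/(1186578892053473/4404197506 + 327785) = -791052/2630208771557683/4404197506 = -791052*4404197506/2630208771557683 = -3483949245516312/2630208771557683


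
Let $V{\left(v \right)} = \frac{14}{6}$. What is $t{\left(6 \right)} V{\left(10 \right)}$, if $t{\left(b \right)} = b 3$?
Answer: $42$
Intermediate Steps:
$t{\left(b \right)} = 3 b$
$V{\left(v \right)} = \frac{7}{3}$ ($V{\left(v \right)} = 14 \cdot \frac{1}{6} = \frac{7}{3}$)
$t{\left(6 \right)} V{\left(10 \right)} = 3 \cdot 6 \cdot \frac{7}{3} = 18 \cdot \frac{7}{3} = 42$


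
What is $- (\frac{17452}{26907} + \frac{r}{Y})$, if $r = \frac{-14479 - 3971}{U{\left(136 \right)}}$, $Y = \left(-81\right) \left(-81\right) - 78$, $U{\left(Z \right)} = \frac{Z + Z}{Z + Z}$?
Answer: $\frac{127764278}{58146027} \approx 2.1973$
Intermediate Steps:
$U{\left(Z \right)} = 1$ ($U{\left(Z \right)} = \frac{2 Z}{2 Z} = 2 Z \frac{1}{2 Z} = 1$)
$Y = 6483$ ($Y = 6561 - 78 = 6483$)
$r = -18450$ ($r = \frac{-14479 - 3971}{1} = \left(-18450\right) 1 = -18450$)
$- (\frac{17452}{26907} + \frac{r}{Y}) = - (\frac{17452}{26907} - \frac{18450}{6483}) = - (17452 \cdot \frac{1}{26907} - \frac{6150}{2161}) = - (\frac{17452}{26907} - \frac{6150}{2161}) = \left(-1\right) \left(- \frac{127764278}{58146027}\right) = \frac{127764278}{58146027}$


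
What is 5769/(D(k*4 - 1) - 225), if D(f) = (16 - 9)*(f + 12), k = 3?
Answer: -5769/64 ≈ -90.141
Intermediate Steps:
D(f) = 84 + 7*f (D(f) = 7*(12 + f) = 84 + 7*f)
5769/(D(k*4 - 1) - 225) = 5769/((84 + 7*(3*4 - 1)) - 225) = 5769/((84 + 7*(12 - 1)) - 225) = 5769/((84 + 7*11) - 225) = 5769/((84 + 77) - 225) = 5769/(161 - 225) = 5769/(-64) = 5769*(-1/64) = -5769/64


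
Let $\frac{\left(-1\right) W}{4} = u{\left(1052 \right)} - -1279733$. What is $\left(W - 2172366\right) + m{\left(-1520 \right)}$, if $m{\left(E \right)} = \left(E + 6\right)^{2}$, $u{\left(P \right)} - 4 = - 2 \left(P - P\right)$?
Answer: $-4999118$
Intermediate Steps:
$u{\left(P \right)} = 4$ ($u{\left(P \right)} = 4 - 2 \left(P - P\right) = 4 - 0 = 4 + 0 = 4$)
$m{\left(E \right)} = \left(6 + E\right)^{2}$
$W = -5118948$ ($W = - 4 \left(4 - -1279733\right) = - 4 \left(4 + 1279733\right) = \left(-4\right) 1279737 = -5118948$)
$\left(W - 2172366\right) + m{\left(-1520 \right)} = \left(-5118948 - 2172366\right) + \left(6 - 1520\right)^{2} = -7291314 + \left(-1514\right)^{2} = -7291314 + 2292196 = -4999118$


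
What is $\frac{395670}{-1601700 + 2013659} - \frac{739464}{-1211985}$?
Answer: $\frac{261391651642}{166429376205} \approx 1.5706$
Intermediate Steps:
$\frac{395670}{-1601700 + 2013659} - \frac{739464}{-1211985} = \frac{395670}{411959} - - \frac{246488}{403995} = 395670 \cdot \frac{1}{411959} + \frac{246488}{403995} = \frac{395670}{411959} + \frac{246488}{403995} = \frac{261391651642}{166429376205}$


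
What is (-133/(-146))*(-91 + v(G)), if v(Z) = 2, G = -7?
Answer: -11837/146 ≈ -81.075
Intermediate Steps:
(-133/(-146))*(-91 + v(G)) = (-133/(-146))*(-91 + 2) = -133*(-1/146)*(-89) = (133/146)*(-89) = -11837/146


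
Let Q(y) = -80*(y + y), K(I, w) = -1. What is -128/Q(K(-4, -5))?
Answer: -⅘ ≈ -0.80000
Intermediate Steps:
Q(y) = -160*y
-128/Q(K(-4, -5)) = -128/((-160*(-1))) = -128/160 = -128*1/160 = -⅘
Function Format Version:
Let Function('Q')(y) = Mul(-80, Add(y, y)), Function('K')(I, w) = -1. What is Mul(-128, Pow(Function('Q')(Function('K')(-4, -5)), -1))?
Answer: Rational(-4, 5) ≈ -0.80000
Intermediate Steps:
Function('Q')(y) = Mul(-160, y) (Function('Q')(y) = Mul(-80, Mul(2, y)) = Mul(-160, y))
Mul(-128, Pow(Function('Q')(Function('K')(-4, -5)), -1)) = Mul(-128, Pow(Mul(-160, -1), -1)) = Mul(-128, Pow(160, -1)) = Mul(-128, Rational(1, 160)) = Rational(-4, 5)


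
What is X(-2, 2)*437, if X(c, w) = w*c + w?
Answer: -874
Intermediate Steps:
X(c, w) = w + c*w (X(c, w) = c*w + w = w + c*w)
X(-2, 2)*437 = (2*(1 - 2))*437 = (2*(-1))*437 = -2*437 = -874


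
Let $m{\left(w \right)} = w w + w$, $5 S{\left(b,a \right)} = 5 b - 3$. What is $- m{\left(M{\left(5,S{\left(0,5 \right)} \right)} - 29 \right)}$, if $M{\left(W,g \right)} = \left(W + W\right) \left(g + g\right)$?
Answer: $-1640$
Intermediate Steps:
$S{\left(b,a \right)} = - \frac{3}{5} + b$ ($S{\left(b,a \right)} = \frac{5 b - 3}{5} = \frac{-3 + 5 b}{5} = - \frac{3}{5} + b$)
$M{\left(W,g \right)} = 4 W g$ ($M{\left(W,g \right)} = 2 W 2 g = 4 W g$)
$m{\left(w \right)} = w + w^{2}$ ($m{\left(w \right)} = w^{2} + w = w + w^{2}$)
$- m{\left(M{\left(5,S{\left(0,5 \right)} \right)} - 29 \right)} = - \left(4 \cdot 5 \left(- \frac{3}{5} + 0\right) - 29\right) \left(1 - \left(29 - 20 \left(- \frac{3}{5} + 0\right)\right)\right) = - \left(4 \cdot 5 \left(- \frac{3}{5}\right) - 29\right) \left(1 - \left(29 - -12\right)\right) = - \left(-12 - 29\right) \left(1 - 41\right) = - \left(-41\right) \left(1 - 41\right) = - \left(-41\right) \left(-40\right) = \left(-1\right) 1640 = -1640$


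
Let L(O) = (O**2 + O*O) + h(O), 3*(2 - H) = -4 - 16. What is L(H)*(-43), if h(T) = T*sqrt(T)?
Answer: -58136/9 - 1118*sqrt(78)/9 ≈ -7556.7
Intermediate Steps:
H = 26/3 (H = 2 - (-4 - 16)/3 = 2 - 1/3*(-20) = 2 + 20/3 = 26/3 ≈ 8.6667)
h(T) = T**(3/2)
L(O) = O**(3/2) + 2*O**2 (L(O) = (O**2 + O*O) + O**(3/2) = (O**2 + O**2) + O**(3/2) = 2*O**2 + O**(3/2) = O**(3/2) + 2*O**2)
L(H)*(-43) = ((26/3)**(3/2) + 2*(26/3)**2)*(-43) = (26*sqrt(78)/9 + 2*(676/9))*(-43) = (26*sqrt(78)/9 + 1352/9)*(-43) = (1352/9 + 26*sqrt(78)/9)*(-43) = -58136/9 - 1118*sqrt(78)/9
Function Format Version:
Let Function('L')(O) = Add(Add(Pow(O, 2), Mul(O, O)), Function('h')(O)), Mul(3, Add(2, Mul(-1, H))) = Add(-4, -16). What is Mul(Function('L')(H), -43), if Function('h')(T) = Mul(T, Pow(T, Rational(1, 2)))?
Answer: Add(Rational(-58136, 9), Mul(Rational(-1118, 9), Pow(78, Rational(1, 2)))) ≈ -7556.7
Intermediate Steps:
H = Rational(26, 3) (H = Add(2, Mul(Rational(-1, 3), Add(-4, -16))) = Add(2, Mul(Rational(-1, 3), -20)) = Add(2, Rational(20, 3)) = Rational(26, 3) ≈ 8.6667)
Function('h')(T) = Pow(T, Rational(3, 2))
Function('L')(O) = Add(Pow(O, Rational(3, 2)), Mul(2, Pow(O, 2))) (Function('L')(O) = Add(Add(Pow(O, 2), Mul(O, O)), Pow(O, Rational(3, 2))) = Add(Add(Pow(O, 2), Pow(O, 2)), Pow(O, Rational(3, 2))) = Add(Mul(2, Pow(O, 2)), Pow(O, Rational(3, 2))) = Add(Pow(O, Rational(3, 2)), Mul(2, Pow(O, 2))))
Mul(Function('L')(H), -43) = Mul(Add(Pow(Rational(26, 3), Rational(3, 2)), Mul(2, Pow(Rational(26, 3), 2))), -43) = Mul(Add(Mul(Rational(26, 9), Pow(78, Rational(1, 2))), Mul(2, Rational(676, 9))), -43) = Mul(Add(Mul(Rational(26, 9), Pow(78, Rational(1, 2))), Rational(1352, 9)), -43) = Mul(Add(Rational(1352, 9), Mul(Rational(26, 9), Pow(78, Rational(1, 2)))), -43) = Add(Rational(-58136, 9), Mul(Rational(-1118, 9), Pow(78, Rational(1, 2))))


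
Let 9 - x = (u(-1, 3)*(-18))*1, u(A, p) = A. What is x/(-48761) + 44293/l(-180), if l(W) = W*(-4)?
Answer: 2159777453/35107920 ≈ 61.518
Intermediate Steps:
x = -9 (x = 9 - (-1*(-18)) = 9 - 18 = -9)
l(W) = -4*W
x/(-48761) + 44293/l(-180) = -9/(-48761) + 44293/((-4*(-180))) = -9*(-1/48761) + 44293/720 = 9/48761 + 44293*(1/720) = 9/48761 + 44293/720 = 2159777453/35107920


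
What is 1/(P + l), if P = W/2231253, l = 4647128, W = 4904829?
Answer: 247917/1152102577357 ≈ 2.1519e-7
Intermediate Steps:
P = 544981/247917 (P = 4904829/2231253 = 4904829*(1/2231253) = 544981/247917 ≈ 2.1982)
1/(P + l) = 1/(544981/247917 + 4647128) = 1/(1152102577357/247917) = 247917/1152102577357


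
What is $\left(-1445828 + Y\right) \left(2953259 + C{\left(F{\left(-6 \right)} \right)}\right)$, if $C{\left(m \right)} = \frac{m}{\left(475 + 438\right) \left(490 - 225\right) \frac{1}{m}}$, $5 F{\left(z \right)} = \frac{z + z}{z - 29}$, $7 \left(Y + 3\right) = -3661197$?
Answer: $- \frac{5690246785633713576722}{978621875} \approx -5.8145 \cdot 10^{12}$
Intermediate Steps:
$Y = - \frac{3661218}{7}$ ($Y = -3 + \frac{1}{7} \left(-3661197\right) = -3 - \frac{3661197}{7} = - \frac{3661218}{7} \approx -5.2303 \cdot 10^{5}$)
$F{\left(z \right)} = \frac{2 z}{5 \left(-29 + z\right)}$ ($F{\left(z \right)} = \frac{\left(z + z\right) \frac{1}{z - 29}}{5} = \frac{2 z \frac{1}{-29 + z}}{5} = \frac{2 z}{5 \left(-29 + z\right)}$)
$C{\left(m \right)} = \frac{m^{2}}{241945}$ ($C{\left(m \right)} = \frac{m}{913 \cdot 265 \frac{1}{m}} = \frac{m}{241945 \frac{1}{m}} = m \frac{m}{241945} = \frac{m^{2}}{241945}$)
$\left(-1445828 + Y\right) \left(2953259 + C{\left(F{\left(-6 \right)} \right)}\right) = \left(-1445828 - \frac{3661218}{7}\right) \left(2953259 + \frac{\left(\frac{2}{5} \left(-6\right) \frac{1}{-29 - 6}\right)^{2}}{241945}\right) = - \frac{13782014 \left(2953259 + \frac{\left(\frac{2}{5} \left(-6\right) \frac{1}{-35}\right)^{2}}{241945}\right)}{7} = - \frac{13782014 \left(2953259 + \frac{\left(\frac{2}{5} \left(-6\right) \left(- \frac{1}{35}\right)\right)^{2}}{241945}\right)}{7} = - \frac{13782014 \left(2953259 + \frac{\left(\frac{12}{175}\right)^{2}}{241945}\right)}{7} = - \frac{13782014 \left(2953259 + \frac{1}{241945} \cdot \frac{144}{30625}\right)}{7} = - \frac{13782014 \left(2953259 + \frac{144}{7409565625}\right)}{7} = \left(- \frac{13782014}{7}\right) \frac{21882366368122019}{7409565625} = - \frac{5690246785633713576722}{978621875}$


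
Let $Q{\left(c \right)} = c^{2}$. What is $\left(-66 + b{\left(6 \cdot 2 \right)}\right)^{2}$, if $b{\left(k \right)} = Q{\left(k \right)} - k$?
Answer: $4356$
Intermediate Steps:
$b{\left(k \right)} = k^{2} - k$
$\left(-66 + b{\left(6 \cdot 2 \right)}\right)^{2} = \left(-66 + 6 \cdot 2 \left(-1 + 6 \cdot 2\right)\right)^{2} = \left(-66 + 12 \left(-1 + 12\right)\right)^{2} = \left(-66 + 12 \cdot 11\right)^{2} = \left(-66 + 132\right)^{2} = 66^{2} = 4356$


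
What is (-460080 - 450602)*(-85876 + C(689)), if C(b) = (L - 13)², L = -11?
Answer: 77681174600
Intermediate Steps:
C(b) = 576 (C(b) = (-11 - 13)² = (-24)² = 576)
(-460080 - 450602)*(-85876 + C(689)) = (-460080 - 450602)*(-85876 + 576) = -910682*(-85300) = 77681174600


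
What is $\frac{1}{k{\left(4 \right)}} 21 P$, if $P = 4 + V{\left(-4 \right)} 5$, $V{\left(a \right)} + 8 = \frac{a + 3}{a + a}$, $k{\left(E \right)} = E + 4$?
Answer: $- \frac{5943}{64} \approx -92.859$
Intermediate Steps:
$k{\left(E \right)} = 4 + E$
$V{\left(a \right)} = -8 + \frac{3 + a}{2 a}$ ($V{\left(a \right)} = -8 + \frac{a + 3}{a + a} = -8 + \frac{3 + a}{2 a}$)
$P = - \frac{283}{8}$ ($P = 4 + \frac{3 \left(1 - -20\right)}{2 \left(-4\right)} 5 = 4 + \frac{3}{2} \left(- \frac{1}{4}\right) \left(1 + 20\right) 5 = 4 + \frac{3}{2} \left(- \frac{1}{4}\right) 21 \cdot 5 = 4 - \frac{315}{8} = - \frac{283}{8} \approx -35.375$)
$\frac{1}{k{\left(4 \right)}} 21 P = \frac{1}{4 + 4} \cdot 21 \left(- \frac{283}{8}\right) = \frac{1}{8} \cdot 21 \left(- \frac{283}{8}\right) = \frac{21}{8} \left(- \frac{283}{8}\right) = - \frac{5943}{64}$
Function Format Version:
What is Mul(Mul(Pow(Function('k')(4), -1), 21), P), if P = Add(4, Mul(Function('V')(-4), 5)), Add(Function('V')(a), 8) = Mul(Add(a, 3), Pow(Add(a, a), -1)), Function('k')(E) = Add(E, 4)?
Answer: Rational(-5943, 64) ≈ -92.859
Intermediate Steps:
Function('k')(E) = Add(4, E)
Function('V')(a) = Add(-8, Mul(Rational(1, 2), Pow(a, -1), Add(3, a))) (Function('V')(a) = Add(-8, Mul(Add(a, 3), Pow(Add(a, a), -1))) = Add(-8, Mul(Add(3, a), Pow(Mul(2, a), -1))) = Add(-8, Mul(Add(3, a), Mul(Rational(1, 2), Pow(a, -1)))) = Add(-8, Mul(Rational(1, 2), Pow(a, -1), Add(3, a))))
P = Rational(-283, 8) (P = Add(4, Mul(Mul(Rational(3, 2), Pow(-4, -1), Add(1, Mul(-5, -4))), 5)) = Add(4, Mul(Mul(Rational(3, 2), Rational(-1, 4), Add(1, 20)), 5)) = Add(4, Mul(Mul(Rational(3, 2), Rational(-1, 4), 21), 5)) = Add(4, Mul(Rational(-63, 8), 5)) = Add(4, Rational(-315, 8)) = Rational(-283, 8) ≈ -35.375)
Mul(Mul(Pow(Function('k')(4), -1), 21), P) = Mul(Mul(Pow(Add(4, 4), -1), 21), Rational(-283, 8)) = Mul(Mul(Pow(8, -1), 21), Rational(-283, 8)) = Mul(Mul(Rational(1, 8), 21), Rational(-283, 8)) = Mul(Rational(21, 8), Rational(-283, 8)) = Rational(-5943, 64)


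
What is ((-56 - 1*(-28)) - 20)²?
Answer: 2304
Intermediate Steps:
((-56 - 1*(-28)) - 20)² = ((-56 + 28) - 20)² = (-28 - 20)² = (-48)² = 2304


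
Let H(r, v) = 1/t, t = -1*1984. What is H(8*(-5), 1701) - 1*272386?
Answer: -540413825/1984 ≈ -2.7239e+5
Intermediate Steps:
t = -1984
H(r, v) = -1/1984 (H(r, v) = 1/(-1984) = -1/1984)
H(8*(-5), 1701) - 1*272386 = -1/1984 - 1*272386 = -1/1984 - 272386 = -540413825/1984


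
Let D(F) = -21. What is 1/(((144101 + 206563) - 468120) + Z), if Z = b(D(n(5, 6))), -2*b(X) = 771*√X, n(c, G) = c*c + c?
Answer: -156608/18398710335 + 514*I*√21/18398710335 ≈ -8.5119e-6 + 1.2802e-7*I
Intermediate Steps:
n(c, G) = c + c² (n(c, G) = c² + c = c + c²)
b(X) = -771*√X/2
Z = -771*I*√21/2 ≈ -1766.6*I
1/(((144101 + 206563) - 468120) + Z) = 1/(((144101 + 206563) - 468120) - 771*I*√21/2) = 1/((350664 - 468120) - 771*I*√21/2) = 1/(-117456 - 771*I*√21/2)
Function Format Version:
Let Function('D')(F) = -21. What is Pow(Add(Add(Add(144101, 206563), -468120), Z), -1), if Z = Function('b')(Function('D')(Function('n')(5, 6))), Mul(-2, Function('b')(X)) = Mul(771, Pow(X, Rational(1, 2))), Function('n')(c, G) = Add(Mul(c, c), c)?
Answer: Add(Rational(-156608, 18398710335), Mul(Rational(514, 18398710335), I, Pow(21, Rational(1, 2)))) ≈ Add(-8.5119e-6, Mul(1.2802e-7, I))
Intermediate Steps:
Function('n')(c, G) = Add(c, Pow(c, 2)) (Function('n')(c, G) = Add(Pow(c, 2), c) = Add(c, Pow(c, 2)))
Function('b')(X) = Mul(Rational(-771, 2), Pow(X, Rational(1, 2))) (Function('b')(X) = Mul(Rational(-1, 2), Mul(771, Pow(X, Rational(1, 2)))) = Mul(Rational(-771, 2), Pow(X, Rational(1, 2))))
Z = Mul(Rational(-771, 2), I, Pow(21, Rational(1, 2))) (Z = Mul(Rational(-771, 2), Pow(-21, Rational(1, 2))) = Mul(Rational(-771, 2), Mul(I, Pow(21, Rational(1, 2)))) = Mul(Rational(-771, 2), I, Pow(21, Rational(1, 2))) ≈ Mul(-1766.6, I))
Pow(Add(Add(Add(144101, 206563), -468120), Z), -1) = Pow(Add(Add(Add(144101, 206563), -468120), Mul(Rational(-771, 2), I, Pow(21, Rational(1, 2)))), -1) = Pow(Add(Add(350664, -468120), Mul(Rational(-771, 2), I, Pow(21, Rational(1, 2)))), -1) = Pow(Add(-117456, Mul(Rational(-771, 2), I, Pow(21, Rational(1, 2)))), -1)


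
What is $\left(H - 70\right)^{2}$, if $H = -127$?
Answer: $38809$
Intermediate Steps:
$\left(H - 70\right)^{2} = \left(-127 - 70\right)^{2} = \left(-197\right)^{2} = 38809$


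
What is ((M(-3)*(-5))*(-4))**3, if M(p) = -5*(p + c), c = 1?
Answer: 8000000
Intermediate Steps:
M(p) = -5 - 5*p (M(p) = -5*(p + 1) = -5*(1 + p) = -5 - 5*p)
((M(-3)*(-5))*(-4))**3 = (((-5 - 5*(-3))*(-5))*(-4))**3 = (((-5 + 15)*(-5))*(-4))**3 = ((10*(-5))*(-4))**3 = (-50*(-4))**3 = 200**3 = 8000000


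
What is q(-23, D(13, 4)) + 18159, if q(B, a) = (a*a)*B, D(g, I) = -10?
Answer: 15859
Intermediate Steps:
q(B, a) = B*a² (q(B, a) = a²*B = B*a²)
q(-23, D(13, 4)) + 18159 = -23*(-10)² + 18159 = -23*100 + 18159 = -2300 + 18159 = 15859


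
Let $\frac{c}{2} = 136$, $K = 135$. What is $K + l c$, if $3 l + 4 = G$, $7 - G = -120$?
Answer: $11287$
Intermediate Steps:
$G = 127$ ($G = 7 - -120 = 7 + 120 = 127$)
$l = 41$ ($l = - \frac{4}{3} + \frac{1}{3} \cdot 127 = - \frac{4}{3} + \frac{127}{3} = 41$)
$c = 272$ ($c = 2 \cdot 136 = 272$)
$K + l c = 135 + 41 \cdot 272 = 135 + 11152 = 11287$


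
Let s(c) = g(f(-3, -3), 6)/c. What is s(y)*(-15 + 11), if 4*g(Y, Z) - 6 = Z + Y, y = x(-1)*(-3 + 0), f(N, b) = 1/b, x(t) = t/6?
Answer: -70/3 ≈ -23.333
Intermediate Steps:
x(t) = t/6 (x(t) = t*(⅙) = t/6)
y = ½ (y = ((⅙)*(-1))*(-3 + 0) = -⅙*(-3) = ½ ≈ 0.50000)
g(Y, Z) = 3/2 + Y/4 + Z/4 (g(Y, Z) = 3/2 + (Z + Y)/4 = 3/2 + (Y + Z)/4 = 3/2 + (Y/4 + Z/4) = 3/2 + Y/4 + Z/4)
s(c) = 35/(12*c) (s(c) = (3/2 + (¼)/(-3) + (¼)*6)/c = (3/2 + (¼)*(-⅓) + 3/2)/c = (3/2 - 1/12 + 3/2)/c = 35/(12*c))
s(y)*(-15 + 11) = (35/(12*(½)))*(-15 + 11) = ((35/12)*2)*(-4) = (35/6)*(-4) = -70/3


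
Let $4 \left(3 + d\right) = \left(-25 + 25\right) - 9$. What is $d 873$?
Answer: $- \frac{18333}{4} \approx -4583.3$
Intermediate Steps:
$d = - \frac{21}{4}$ ($d = -3 + \frac{\left(-25 + 25\right) - 9}{4} = -3 + \frac{0 - 9}{4} = -3 + \frac{1}{4} \left(-9\right) = -3 - \frac{9}{4} = - \frac{21}{4} \approx -5.25$)
$d 873 = \left(- \frac{21}{4}\right) 873 = - \frac{18333}{4}$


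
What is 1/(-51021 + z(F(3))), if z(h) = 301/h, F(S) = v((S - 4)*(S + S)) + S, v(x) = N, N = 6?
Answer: -9/458888 ≈ -1.9613e-5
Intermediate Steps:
v(x) = 6
F(S) = 6 + S
1/(-51021 + z(F(3))) = 1/(-51021 + 301/(6 + 3)) = 1/(-51021 + 301/9) = 1/(-458888/9) = -9/458888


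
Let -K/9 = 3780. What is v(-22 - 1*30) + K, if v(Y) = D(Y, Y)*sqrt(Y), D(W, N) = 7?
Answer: -34020 + 14*I*sqrt(13) ≈ -34020.0 + 50.478*I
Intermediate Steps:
v(Y) = 7*sqrt(Y)
K = -34020 (K = -9*3780 = -34020)
v(-22 - 1*30) + K = 7*sqrt(-22 - 1*30) - 34020 = 7*sqrt(-22 - 30) - 34020 = 7*sqrt(-52) - 34020 = 7*(2*I*sqrt(13)) - 34020 = 14*I*sqrt(13) - 34020 = -34020 + 14*I*sqrt(13)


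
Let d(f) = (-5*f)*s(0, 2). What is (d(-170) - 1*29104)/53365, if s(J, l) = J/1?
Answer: -29104/53365 ≈ -0.54538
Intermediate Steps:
s(J, l) = J (s(J, l) = J*1 = J)
d(f) = 0 (d(f) = -5*f*0 = 0)
(d(-170) - 1*29104)/53365 = (0 - 1*29104)/53365 = (0 - 29104)*(1/53365) = -29104*1/53365 = -29104/53365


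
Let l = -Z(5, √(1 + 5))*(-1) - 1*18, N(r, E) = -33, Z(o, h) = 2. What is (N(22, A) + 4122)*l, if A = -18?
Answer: -65424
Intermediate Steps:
l = -16 (l = -1*2*(-1) - 1*18 = -2*(-1) - 18 = 2 - 18 = -16)
(N(22, A) + 4122)*l = (-33 + 4122)*(-16) = 4089*(-16) = -65424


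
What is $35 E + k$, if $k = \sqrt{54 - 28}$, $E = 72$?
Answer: $2520 + \sqrt{26} \approx 2525.1$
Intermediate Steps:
$k = \sqrt{26} \approx 5.099$
$35 E + k = 35 \cdot 72 + \sqrt{26} = 2520 + \sqrt{26}$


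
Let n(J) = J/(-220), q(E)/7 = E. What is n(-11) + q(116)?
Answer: 16241/20 ≈ 812.05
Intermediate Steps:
q(E) = 7*E
n(J) = -J/220 (n(J) = J*(-1/220) = -J/220)
n(-11) + q(116) = -1/220*(-11) + 7*116 = 1/20 + 812 = 16241/20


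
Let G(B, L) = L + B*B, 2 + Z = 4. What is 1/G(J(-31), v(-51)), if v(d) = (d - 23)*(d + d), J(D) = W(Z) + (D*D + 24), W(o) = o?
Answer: 1/981717 ≈ 1.0186e-6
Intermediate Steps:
Z = 2 (Z = -2 + 4 = 2)
J(D) = 26 + D**2 (J(D) = 2 + (D*D + 24) = 2 + (D**2 + 24) = 2 + (24 + D**2) = 26 + D**2)
v(d) = 2*d*(-23 + d) (v(d) = (-23 + d)*(2*d) = 2*d*(-23 + d))
G(B, L) = L + B**2
1/G(J(-31), v(-51)) = 1/(2*(-51)*(-23 - 51) + (26 + (-31)**2)**2) = 1/(2*(-51)*(-74) + (26 + 961)**2) = 1/(7548 + 987**2) = 1/(7548 + 974169) = 1/981717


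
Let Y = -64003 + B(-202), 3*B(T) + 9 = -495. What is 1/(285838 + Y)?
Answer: 1/221667 ≈ 4.5113e-6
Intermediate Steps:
B(T) = -168 (B(T) = -3 + (1/3)*(-495) = -3 - 165 = -168)
Y = -64171 (Y = -64003 - 168 = -64171)
1/(285838 + Y) = 1/(285838 - 64171) = 1/221667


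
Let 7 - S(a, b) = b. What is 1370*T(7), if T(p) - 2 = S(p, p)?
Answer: 2740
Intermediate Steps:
S(a, b) = 7 - b
T(p) = 9 - p (T(p) = 2 + (7 - p) = 9 - p)
1370*T(7) = 1370*(9 - 1*7) = 1370*(9 - 7) = 1370*2 = 2740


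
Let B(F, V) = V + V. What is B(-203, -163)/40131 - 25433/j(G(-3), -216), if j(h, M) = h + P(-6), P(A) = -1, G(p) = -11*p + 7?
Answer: -26170883/40131 ≈ -652.14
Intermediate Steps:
G(p) = 7 - 11*p
j(h, M) = -1 + h (j(h, M) = h - 1 = -1 + h)
B(F, V) = 2*V
B(-203, -163)/40131 - 25433/j(G(-3), -216) = (2*(-163))/40131 - 25433/(-1 + (7 - 11*(-3))) = -326*1/40131 - 25433/(-1 + (7 + 33)) = -326/40131 - 25433/(-1 + 40) = -326/40131 - 25433/39 = -26170883/40131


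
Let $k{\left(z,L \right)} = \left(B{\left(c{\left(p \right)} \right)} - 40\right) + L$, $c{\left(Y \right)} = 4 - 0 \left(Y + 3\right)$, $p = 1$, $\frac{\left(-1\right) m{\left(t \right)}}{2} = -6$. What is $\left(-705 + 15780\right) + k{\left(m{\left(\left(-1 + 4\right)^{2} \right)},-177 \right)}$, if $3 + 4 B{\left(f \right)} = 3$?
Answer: $14858$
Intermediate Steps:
$m{\left(t \right)} = 12$ ($m{\left(t \right)} = \left(-2\right) \left(-6\right) = 12$)
$c{\left(Y \right)} = 4$ ($c{\left(Y \right)} = 4 - 0 \left(3 + Y\right) = 4 - 0 = 4 + 0 = 4$)
$B{\left(f \right)} = 0$ ($B{\left(f \right)} = - \frac{3}{4} + \frac{1}{4} \cdot 3 = - \frac{3}{4} + \frac{3}{4} = 0$)
$k{\left(z,L \right)} = -40 + L$ ($k{\left(z,L \right)} = \left(0 - 40\right) + L = -40 + L$)
$\left(-705 + 15780\right) + k{\left(m{\left(\left(-1 + 4\right)^{2} \right)},-177 \right)} = \left(-705 + 15780\right) - 217 = 15075 - 217 = 14858$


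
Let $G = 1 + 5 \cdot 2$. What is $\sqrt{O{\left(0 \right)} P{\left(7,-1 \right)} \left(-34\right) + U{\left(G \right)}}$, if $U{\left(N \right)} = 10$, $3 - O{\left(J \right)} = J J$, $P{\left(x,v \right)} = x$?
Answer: $8 i \sqrt{11} \approx 26.533 i$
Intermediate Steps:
$O{\left(J \right)} = 3 - J^{2}$ ($O{\left(J \right)} = 3 - J J = 3 - J^{2}$)
$G = 11$ ($G = 1 + 10 = 11$)
$\sqrt{O{\left(0 \right)} P{\left(7,-1 \right)} \left(-34\right) + U{\left(G \right)}} = \sqrt{\left(3 - 0^{2}\right) 7 \left(-34\right) + 10} = \sqrt{\left(3 - 0\right) 7 \left(-34\right) + 10} = \sqrt{\left(3 + 0\right) 7 \left(-34\right) + 10} = \sqrt{3 \cdot 7 \left(-34\right) + 10} = \sqrt{21 \left(-34\right) + 10} = \sqrt{-714 + 10} = \sqrt{-704} = 8 i \sqrt{11}$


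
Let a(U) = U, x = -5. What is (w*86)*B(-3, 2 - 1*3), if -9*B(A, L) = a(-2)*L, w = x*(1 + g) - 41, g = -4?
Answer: 4472/9 ≈ 496.89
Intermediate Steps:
w = -26 (w = -5*(1 - 4) - 41 = -5*(-3) - 41 = 15 - 41 = -26)
B(A, L) = 2*L/9 (B(A, L) = -(-2)*L/9 = 2*L/9)
(w*86)*B(-3, 2 - 1*3) = (-26*86)*(2*(2 - 1*3)/9) = -4472*(2 - 3)/9 = -4472*(-1)/9 = -2236*(-2/9) = 4472/9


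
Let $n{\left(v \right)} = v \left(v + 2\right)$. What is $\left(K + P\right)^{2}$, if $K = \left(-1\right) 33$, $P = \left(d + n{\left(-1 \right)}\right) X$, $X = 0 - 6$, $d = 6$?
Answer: $3969$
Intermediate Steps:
$n{\left(v \right)} = v \left(2 + v\right)$
$X = -6$ ($X = 0 - 6 = -6$)
$P = -30$ ($P = \left(6 - \left(2 - 1\right)\right) \left(-6\right) = \left(6 - 1\right) \left(-6\right) = 5 \left(-6\right) = -30$)
$K = -33$
$\left(K + P\right)^{2} = \left(-33 - 30\right)^{2} = \left(-63\right)^{2} = 3969$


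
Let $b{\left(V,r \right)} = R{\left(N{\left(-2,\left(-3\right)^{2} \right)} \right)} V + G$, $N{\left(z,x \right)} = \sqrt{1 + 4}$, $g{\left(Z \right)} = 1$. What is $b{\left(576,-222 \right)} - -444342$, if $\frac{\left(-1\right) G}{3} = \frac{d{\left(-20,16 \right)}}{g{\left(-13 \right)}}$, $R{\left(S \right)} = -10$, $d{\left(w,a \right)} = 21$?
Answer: $438519$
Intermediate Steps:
$N{\left(z,x \right)} = \sqrt{5}$
$G = -63$ ($G = - 3 \cdot \frac{21}{1} = - 3 \cdot 21 \cdot 1 = \left(-3\right) 21 = -63$)
$b{\left(V,r \right)} = -63 - 10 V$ ($b{\left(V,r \right)} = - 10 V - 63 = -63 - 10 V$)
$b{\left(576,-222 \right)} - -444342 = \left(-63 - 5760\right) - -444342 = \left(-63 - 5760\right) + 444342 = -5823 + 444342 = 438519$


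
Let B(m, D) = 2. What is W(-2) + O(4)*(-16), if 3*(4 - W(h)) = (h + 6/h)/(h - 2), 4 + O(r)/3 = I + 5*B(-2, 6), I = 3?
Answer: -5141/12 ≈ -428.42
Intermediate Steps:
O(r) = 27 (O(r) = -12 + 3*(3 + 5*2) = -12 + 3*(3 + 10) = -12 + 3*13 = -12 + 39 = 27)
W(h) = 4 - (h + 6/h)/(3*(-2 + h)) (W(h) = 4 - (h + 6/h)/(3*(h - 2)) = 4 - (h + 6/h)/(3*(-2 + h)))
W(-2) + O(4)*(-16) = (1/3)*(-6 - 24*(-2) + 11*(-2)**2)/(-2*(-2 - 2)) + 27*(-16) = (1/3)*(-1/2)*(-6 + 48 + 11*4)/(-4) - 432 = (1/3)*(-1/2)*(-1/4)*(-6 + 48 + 44) - 432 = (1/3)*(-1/2)*(-1/4)*86 - 432 = 43/12 - 432 = -5141/12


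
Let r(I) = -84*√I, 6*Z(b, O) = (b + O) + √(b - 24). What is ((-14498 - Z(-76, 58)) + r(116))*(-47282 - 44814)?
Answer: 1334931520 + 15472128*√29 + 460480*I/3 ≈ 1.4183e+9 + 1.5349e+5*I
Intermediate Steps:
Z(b, O) = O/6 + b/6 + √(-24 + b)/6 (Z(b, O) = ((b + O) + √(b - 24))/6 = ((O + b) + √(-24 + b))/6 = (O + b + √(-24 + b))/6 = O/6 + b/6 + √(-24 + b)/6)
((-14498 - Z(-76, 58)) + r(116))*(-47282 - 44814) = ((-14498 - ((⅙)*58 + (⅙)*(-76) + √(-24 - 76)/6)) - 168*√29)*(-47282 - 44814) = ((-14498 - (29/3 - 38/3 + √(-100)/6)) - 168*√29)*(-92096) = ((-14498 - (29/3 - 38/3 + (10*I)/6)) - 168*√29)*(-92096) = ((-14498 - (29/3 - 38/3 + 5*I/3)) - 168*√29)*(-92096) = ((-14498 - (-3 + 5*I/3)) - 168*√29)*(-92096) = ((-14498 + (3 - 5*I/3)) - 168*√29)*(-92096) = ((-14495 - 5*I/3) - 168*√29)*(-92096) = (-14495 - 168*√29 - 5*I/3)*(-92096) = 1334931520 + 15472128*√29 + 460480*I/3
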